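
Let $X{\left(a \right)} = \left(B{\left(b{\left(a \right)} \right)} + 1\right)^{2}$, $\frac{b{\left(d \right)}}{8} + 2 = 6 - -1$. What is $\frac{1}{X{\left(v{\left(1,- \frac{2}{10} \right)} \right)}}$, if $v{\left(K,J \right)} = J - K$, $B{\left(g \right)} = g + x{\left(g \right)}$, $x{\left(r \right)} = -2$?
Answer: $\frac{1}{1521} \approx 0.00065746$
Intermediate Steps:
$b{\left(d \right)} = 40$ ($b{\left(d \right)} = -16 + 8 \left(6 - -1\right) = -16 + 8 \left(6 + 1\right) = -16 + 8 \cdot 7 = -16 + 56 = 40$)
$B{\left(g \right)} = -2 + g$ ($B{\left(g \right)} = g - 2 = -2 + g$)
$X{\left(a \right)} = 1521$ ($X{\left(a \right)} = \left(\left(-2 + 40\right) + 1\right)^{2} = \left(38 + 1\right)^{2} = 39^{2} = 1521$)
$\frac{1}{X{\left(v{\left(1,- \frac{2}{10} \right)} \right)}} = \frac{1}{1521}$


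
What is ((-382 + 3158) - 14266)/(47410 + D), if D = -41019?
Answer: -11490/6391 ≈ -1.7978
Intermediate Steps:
((-382 + 3158) - 14266)/(47410 + D) = ((-382 + 3158) - 14266)/(47410 - 41019) = (2776 - 14266)/6391 = -11490*1/6391 = -11490/6391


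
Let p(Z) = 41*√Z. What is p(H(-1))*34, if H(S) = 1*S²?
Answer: 1394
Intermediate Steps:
H(S) = S²
p(H(-1))*34 = (41*√((-1)²))*34 = (41*√1)*34 = (41*1)*34 = 41*34 = 1394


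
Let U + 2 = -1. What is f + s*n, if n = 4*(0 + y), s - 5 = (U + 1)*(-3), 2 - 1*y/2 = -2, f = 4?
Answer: 356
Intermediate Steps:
y = 8 (y = 4 - 2*(-2) = 4 + 4 = 8)
U = -3 (U = -2 - 1 = -3)
s = 11 (s = 5 + (-3 + 1)*(-3) = 5 - 2*(-3) = 5 + 6 = 11)
n = 32 (n = 4*(0 + 8) = 4*8 = 32)
f + s*n = 4 + 11*32 = 4 + 352 = 356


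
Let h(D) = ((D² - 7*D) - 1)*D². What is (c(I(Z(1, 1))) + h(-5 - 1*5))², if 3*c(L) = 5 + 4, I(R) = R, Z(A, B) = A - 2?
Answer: 285711409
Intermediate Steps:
Z(A, B) = -2 + A
h(D) = D²*(-1 + D² - 7*D) (h(D) = (-1 + D² - 7*D)*D² = D²*(-1 + D² - 7*D))
c(L) = 3 (c(L) = (5 + 4)/3 = (⅓)*9 = 3)
(c(I(Z(1, 1))) + h(-5 - 1*5))² = (3 + (-5 - 1*5)²*(-1 + (-5 - 1*5)² - 7*(-5 - 1*5)))² = (3 + (-5 - 5)²*(-1 + (-5 - 5)² - 7*(-5 - 5)))² = (3 + (-10)²*(-1 + (-10)² - 7*(-10)))² = (3 + 100*(-1 + 100 + 70))² = (3 + 100*169)² = (3 + 16900)² = 16903² = 285711409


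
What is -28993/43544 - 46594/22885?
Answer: -2692393941/996504440 ≈ -2.7018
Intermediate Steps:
-28993/43544 - 46594/22885 = -2692393941/996504440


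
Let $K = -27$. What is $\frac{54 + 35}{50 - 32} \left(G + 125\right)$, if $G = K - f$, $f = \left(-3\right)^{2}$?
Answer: $\frac{7921}{18} \approx 440.06$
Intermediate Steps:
$f = 9$
$G = -36$ ($G = -27 - 9 = -36$)
$\frac{54 + 35}{50 - 32} \left(G + 125\right) = \frac{54 + 35}{50 - 32} \left(-36 + 125\right) = \frac{89}{18} \cdot 89 = \frac{7921}{18}$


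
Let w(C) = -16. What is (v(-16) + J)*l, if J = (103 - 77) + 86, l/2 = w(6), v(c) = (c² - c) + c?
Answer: -11776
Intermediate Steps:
v(c) = c²
l = -32 (l = 2*(-16) = -32)
J = 112 (J = 26 + 86 = 112)
(v(-16) + J)*l = ((-16)² + 112)*(-32) = (256 + 112)*(-32) = 368*(-32) = -11776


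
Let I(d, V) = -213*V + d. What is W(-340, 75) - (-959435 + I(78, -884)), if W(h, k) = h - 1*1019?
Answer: 769706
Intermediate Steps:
I(d, V) = d - 213*V
W(h, k) = -1019 + h (W(h, k) = h - 1019 = -1019 + h)
W(-340, 75) - (-959435 + I(78, -884)) = (-1019 - 340) - (-959435 + (78 - 213*(-884))) = -1359 - (-959435 + (78 + 188292)) = -1359 - (-959435 + 188370) = -1359 - 1*(-771065) = -1359 + 771065 = 769706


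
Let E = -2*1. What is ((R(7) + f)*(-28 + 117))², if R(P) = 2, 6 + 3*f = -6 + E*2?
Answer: 792100/9 ≈ 88011.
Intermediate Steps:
E = -2
f = -16/3 (f = -2 + (-6 - 2*2)/3 = -2 + (-6 - 4)/3 = -2 + (⅓)*(-10) = -2 - 10/3 = -16/3 ≈ -5.3333)
((R(7) + f)*(-28 + 117))² = ((2 - 16/3)*(-28 + 117))² = (-10/3*89)² = (-890/3)² = 792100/9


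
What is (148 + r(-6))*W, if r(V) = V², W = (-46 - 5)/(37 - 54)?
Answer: 552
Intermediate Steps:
W = 3 (W = -51/(-17) = -51*(-1/17) = 3)
(148 + r(-6))*W = (148 + (-6)²)*3 = (148 + 36)*3 = 184*3 = 552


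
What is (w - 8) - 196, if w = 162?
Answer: -42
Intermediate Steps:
(w - 8) - 196 = (162 - 8) - 196 = 154 - 196 = -42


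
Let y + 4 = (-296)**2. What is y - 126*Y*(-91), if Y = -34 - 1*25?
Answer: -588882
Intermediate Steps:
Y = -59 (Y = -34 - 25 = -59)
y = 87612 (y = -4 + (-296)**2 = -4 + 87616 = 87612)
y - 126*Y*(-91) = 87612 - 126*(-59)*(-91) = 87612 - (-7434)*(-91) = 87612 - 1*676494 = 87612 - 676494 = -588882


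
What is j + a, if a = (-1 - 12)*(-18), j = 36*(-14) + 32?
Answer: -238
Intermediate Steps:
j = -472 (j = -504 + 32 = -472)
a = 234 (a = -13*(-18) = 234)
j + a = -472 + 234 = -238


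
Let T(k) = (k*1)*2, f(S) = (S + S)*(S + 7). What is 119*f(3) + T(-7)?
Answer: 7126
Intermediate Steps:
f(S) = 2*S*(7 + S) (f(S) = (2*S)*(7 + S) = 2*S*(7 + S))
T(k) = 2*k (T(k) = k*2 = 2*k)
119*f(3) + T(-7) = 119*(2*3*(7 + 3)) + 2*(-7) = 119*(2*3*10) - 14 = 119*60 - 14 = 7140 - 14 = 7126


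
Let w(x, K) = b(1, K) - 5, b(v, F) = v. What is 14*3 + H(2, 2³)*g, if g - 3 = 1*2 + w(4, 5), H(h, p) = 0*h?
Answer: 42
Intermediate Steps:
w(x, K) = -4 (w(x, K) = 1 - 5 = -4)
H(h, p) = 0
g = 1 (g = 3 + (1*2 - 4) = 3 + (2 - 4) = 3 - 2 = 1)
14*3 + H(2, 2³)*g = 14*3 + 0*1 = 42 + 0 = 42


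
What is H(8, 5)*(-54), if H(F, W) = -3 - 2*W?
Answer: 702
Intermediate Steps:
H(8, 5)*(-54) = (-3 - 2*5)*(-54) = (-3 - 10)*(-54) = -13*(-54) = 702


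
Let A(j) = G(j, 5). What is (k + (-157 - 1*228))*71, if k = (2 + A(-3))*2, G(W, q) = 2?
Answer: -26767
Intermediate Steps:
A(j) = 2
k = 8 (k = (2 + 2)*2 = 4*2 = 8)
(k + (-157 - 1*228))*71 = (8 + (-157 - 1*228))*71 = (8 + (-157 - 228))*71 = (8 - 385)*71 = -377*71 = -26767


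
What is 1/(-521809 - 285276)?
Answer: -1/807085 ≈ -1.2390e-6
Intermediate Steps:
1/(-521809 - 285276) = 1/(-807085) = -1/807085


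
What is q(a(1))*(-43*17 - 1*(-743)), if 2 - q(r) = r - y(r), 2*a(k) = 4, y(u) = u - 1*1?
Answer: 12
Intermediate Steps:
y(u) = -1 + u (y(u) = u - 1 = -1 + u)
a(k) = 2 (a(k) = (1/2)*4 = 2)
q(r) = 1 (q(r) = 2 - (r - (-1 + r)) = 2 - (r + (1 - r)) = 2 - 1*1 = 2 - 1 = 1)
q(a(1))*(-43*17 - 1*(-743)) = 1*(-43*17 - 1*(-743)) = 1*(-731 + 743) = 1*12 = 12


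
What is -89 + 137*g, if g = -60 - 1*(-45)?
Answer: -2144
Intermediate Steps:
g = -15 (g = -60 + 45 = -15)
-89 + 137*g = -89 + 137*(-15) = -89 - 2055 = -2144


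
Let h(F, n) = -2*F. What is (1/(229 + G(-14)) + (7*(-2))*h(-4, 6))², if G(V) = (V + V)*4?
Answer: 171688609/13689 ≈ 12542.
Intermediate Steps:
G(V) = 8*V (G(V) = (2*V)*4 = 8*V)
(1/(229 + G(-14)) + (7*(-2))*h(-4, 6))² = (1/(229 + 8*(-14)) + (7*(-2))*(-2*(-4)))² = (1/(229 - 112) - 14*8)² = (1/117 - 112)² = (-13103/117)² = 171688609/13689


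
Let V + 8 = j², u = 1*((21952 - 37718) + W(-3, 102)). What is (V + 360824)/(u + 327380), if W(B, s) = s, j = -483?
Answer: 594105/311716 ≈ 1.9059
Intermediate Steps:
u = -15664 (u = 1*((21952 - 37718) + 102) = 1*(-15766 + 102) = 1*(-15664) = -15664)
V = 233281 (V = -8 + (-483)² = -8 + 233289 = 233281)
(V + 360824)/(u + 327380) = (233281 + 360824)/(-15664 + 327380) = 594105/311716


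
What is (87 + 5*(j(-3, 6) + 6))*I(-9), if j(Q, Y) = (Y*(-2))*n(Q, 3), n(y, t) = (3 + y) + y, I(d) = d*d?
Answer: 24057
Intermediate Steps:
I(d) = d**2
n(y, t) = 3 + 2*y
j(Q, Y) = -2*Y*(3 + 2*Q) (j(Q, Y) = (Y*(-2))*(3 + 2*Q) = (-2*Y)*(3 + 2*Q) = -2*Y*(3 + 2*Q))
(87 + 5*(j(-3, 6) + 6))*I(-9) = (87 + 5*(-2*6*(3 + 2*(-3)) + 6))*(-9)**2 = (87 + 5*(-2*6*(3 - 6) + 6))*81 = (87 + 5*(-2*6*(-3) + 6))*81 = (87 + 5*(36 + 6))*81 = (87 + 5*42)*81 = (87 + 210)*81 = 297*81 = 24057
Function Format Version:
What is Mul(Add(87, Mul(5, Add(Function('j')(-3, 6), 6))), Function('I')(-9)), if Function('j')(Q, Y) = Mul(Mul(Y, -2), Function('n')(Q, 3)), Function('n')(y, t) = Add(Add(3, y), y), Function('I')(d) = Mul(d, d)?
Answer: 24057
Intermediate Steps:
Function('I')(d) = Pow(d, 2)
Function('n')(y, t) = Add(3, Mul(2, y))
Function('j')(Q, Y) = Mul(-2, Y, Add(3, Mul(2, Q))) (Function('j')(Q, Y) = Mul(Mul(Y, -2), Add(3, Mul(2, Q))) = Mul(Mul(-2, Y), Add(3, Mul(2, Q))) = Mul(-2, Y, Add(3, Mul(2, Q))))
Mul(Add(87, Mul(5, Add(Function('j')(-3, 6), 6))), Function('I')(-9)) = Mul(Add(87, Mul(5, Add(Mul(-2, 6, Add(3, Mul(2, -3))), 6))), Pow(-9, 2)) = Mul(Add(87, Mul(5, Add(Mul(-2, 6, Add(3, -6)), 6))), 81) = Mul(Add(87, Mul(5, Add(Mul(-2, 6, -3), 6))), 81) = Mul(Add(87, Mul(5, Add(36, 6))), 81) = Mul(Add(87, Mul(5, 42)), 81) = Mul(Add(87, 210), 81) = Mul(297, 81) = 24057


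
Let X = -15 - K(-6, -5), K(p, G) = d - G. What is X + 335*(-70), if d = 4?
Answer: -23474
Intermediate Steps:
K(p, G) = 4 - G
X = -24 (X = -15 - (4 - 1*(-5)) = -15 - (4 + 5) = -15 - 1*9 = -15 - 9 = -24)
X + 335*(-70) = -24 + 335*(-70) = -24 - 23450 = -23474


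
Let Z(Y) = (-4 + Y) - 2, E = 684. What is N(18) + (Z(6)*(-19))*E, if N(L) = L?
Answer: 18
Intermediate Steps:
Z(Y) = -6 + Y
N(18) + (Z(6)*(-19))*E = 18 + ((-6 + 6)*(-19))*684 = 18 + (0*(-19))*684 = 18 + 0*684 = 18 + 0 = 18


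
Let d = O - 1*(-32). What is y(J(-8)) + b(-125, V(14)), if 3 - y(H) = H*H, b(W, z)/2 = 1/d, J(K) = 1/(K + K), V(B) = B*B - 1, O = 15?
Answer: 36561/12032 ≈ 3.0386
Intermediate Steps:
V(B) = -1 + B² (V(B) = B² - 1 = -1 + B²)
J(K) = 1/(2*K)
d = 47 (d = 15 - 1*(-32) = 15 + 32 = 47)
b(W, z) = 2/47
y(H) = 3 - H² (y(H) = 3 - H*H = 3 - H²)
y(J(-8)) + b(-125, V(14)) = (3 - ((½)/(-8))²) + 2/47 = (3 - ((½)*(-⅛))²) + 2/47 = (3 - (-1/16)²) + 2/47 = (3 - 1*1/256) + 2/47 = (3 - 1/256) + 2/47 = 767/256 + 2/47 = 36561/12032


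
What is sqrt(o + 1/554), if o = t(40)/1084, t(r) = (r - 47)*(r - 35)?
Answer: 9*I*sqrt(8482571)/150134 ≈ 0.17459*I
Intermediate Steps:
t(r) = (-47 + r)*(-35 + r)
o = -35/1084 (o = (1645 + 40**2 - 82*40)/1084 = (1645 + 1600 - 3280)*(1/1084) = -35*1/1084 = -35/1084 ≈ -0.032288)
sqrt(o + 1/554) = sqrt(-35/1084 + 1/554) = sqrt(-9153/300268) = 9*I*sqrt(8482571)/150134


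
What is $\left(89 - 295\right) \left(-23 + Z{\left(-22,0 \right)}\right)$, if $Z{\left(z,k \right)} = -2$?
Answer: $5150$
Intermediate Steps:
$\left(89 - 295\right) \left(-23 + Z{\left(-22,0 \right)}\right) = \left(89 - 295\right) \left(-23 - 2\right) = \left(89 - 295\right) \left(-25\right) = \left(-206\right) \left(-25\right) = 5150$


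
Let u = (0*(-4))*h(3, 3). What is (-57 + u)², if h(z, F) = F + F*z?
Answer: 3249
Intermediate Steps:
u = 0 (u = (0*(-4))*(3*(1 + 3)) = 0*(3*4) = 0*12 = 0)
(-57 + u)² = (-57 + 0)² = (-57)² = 3249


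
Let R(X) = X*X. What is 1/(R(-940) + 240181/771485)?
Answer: 771485/681684386181 ≈ 1.1317e-6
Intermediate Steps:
R(X) = X²
1/(R(-940) + 240181/771485) = 1/((-940)² + 240181/771485) = 1/(883600 + 240181*(1/771485)) = 1/(883600 + 240181/771485) = 1/(681684386181/771485) = 771485/681684386181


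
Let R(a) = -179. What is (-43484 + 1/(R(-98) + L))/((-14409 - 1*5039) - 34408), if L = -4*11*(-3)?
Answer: 2043749/2531232 ≈ 0.80741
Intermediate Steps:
L = 132 (L = -44*(-3) = 132)
(-43484 + 1/(R(-98) + L))/((-14409 - 1*5039) - 34408) = (-43484 + 1/(-179 + 132))/((-14409 - 1*5039) - 34408) = (-43484 + 1/(-47))/((-14409 - 5039) - 34408) = (-43484 - 1/47)/(-19448 - 34408) = -2043749/47/(-53856) = -2043749/47*(-1/53856) = 2043749/2531232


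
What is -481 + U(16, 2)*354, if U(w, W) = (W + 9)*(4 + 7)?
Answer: 42353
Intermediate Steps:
U(w, W) = 99 + 11*W (U(w, W) = (9 + W)*11 = 99 + 11*W)
-481 + U(16, 2)*354 = -481 + (99 + 11*2)*354 = -481 + (99 + 22)*354 = -481 + 121*354 = -481 + 42834 = 42353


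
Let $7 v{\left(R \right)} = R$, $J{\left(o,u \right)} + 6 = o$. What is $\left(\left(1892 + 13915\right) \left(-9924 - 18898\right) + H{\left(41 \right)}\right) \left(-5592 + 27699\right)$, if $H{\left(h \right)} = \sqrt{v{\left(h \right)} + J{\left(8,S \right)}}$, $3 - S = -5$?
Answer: $-10071713848878 + \frac{22107 \sqrt{385}}{7} \approx -1.0072 \cdot 10^{13}$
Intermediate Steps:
$S = 8$ ($S = 3 - -5 = 3 + 5 = 8$)
$J{\left(o,u \right)} = -6 + o$
$v{\left(R \right)} = \frac{R}{7}$
$H{\left(h \right)} = \sqrt{2 + \frac{h}{7}}$ ($H{\left(h \right)} = \sqrt{\frac{h}{7} + \left(-6 + 8\right)} = \sqrt{\frac{h}{7} + 2} = \sqrt{2 + \frac{h}{7}}$)
$\left(\left(1892 + 13915\right) \left(-9924 - 18898\right) + H{\left(41 \right)}\right) \left(-5592 + 27699\right) = \left(\left(1892 + 13915\right) \left(-9924 - 18898\right) + \frac{\sqrt{98 + 7 \cdot 41}}{7}\right) \left(-5592 + 27699\right) = \left(15807 \left(-28822\right) + \frac{\sqrt{98 + 287}}{7}\right) 22107 = \left(-455589354 + \frac{\sqrt{385}}{7}\right) 22107 = -10071713848878 + \frac{22107 \sqrt{385}}{7}$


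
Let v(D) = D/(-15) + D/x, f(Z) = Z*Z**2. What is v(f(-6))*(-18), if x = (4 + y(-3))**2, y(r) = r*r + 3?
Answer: -19521/80 ≈ -244.01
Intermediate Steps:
y(r) = 3 + r**2 (y(r) = r**2 + 3 = 3 + r**2)
f(Z) = Z**3
x = 256 (x = (4 + (3 + (-3)**2))**2 = (4 + (3 + 9))**2 = (4 + 12)**2 = 16**2 = 256)
v(D) = -241*D/3840 (v(D) = D/(-15) + D/256 = D*(-1/15) + D*(1/256) = -D/15 + D/256 = -241*D/3840)
v(f(-6))*(-18) = -241/3840*(-6)**3*(-18) = -241/3840*(-216)*(-18) = (2169/160)*(-18) = -19521/80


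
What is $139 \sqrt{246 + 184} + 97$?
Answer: $97 + 139 \sqrt{430} \approx 2979.4$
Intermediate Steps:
$139 \sqrt{246 + 184} + 97 = 139 \sqrt{430} + 97 = 97 + 139 \sqrt{430}$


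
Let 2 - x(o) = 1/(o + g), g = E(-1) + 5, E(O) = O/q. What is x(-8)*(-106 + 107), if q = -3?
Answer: 19/8 ≈ 2.3750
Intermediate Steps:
E(O) = -O/3 (E(O) = O/(-3) = O*(-⅓) = -O/3)
g = 16/3 (g = -⅓*(-1) + 5 = ⅓ + 5 = 16/3 ≈ 5.3333)
x(o) = 2 - 1/(16/3 + o) (x(o) = 2 - 1/(o + 16/3) = 2 - 1/(16/3 + o))
x(-8)*(-106 + 107) = ((29 + 6*(-8))/(16 + 3*(-8)))*(-106 + 107) = ((29 - 48)/(16 - 24))*1 = (-19/(-8))*1 = -⅛*(-19)*1 = (19/8)*1 = 19/8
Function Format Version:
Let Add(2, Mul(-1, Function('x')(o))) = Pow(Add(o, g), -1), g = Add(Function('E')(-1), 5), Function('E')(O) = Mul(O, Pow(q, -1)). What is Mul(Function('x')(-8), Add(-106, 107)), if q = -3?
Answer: Rational(19, 8) ≈ 2.3750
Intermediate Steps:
Function('E')(O) = Mul(Rational(-1, 3), O) (Function('E')(O) = Mul(O, Pow(-3, -1)) = Mul(O, Rational(-1, 3)) = Mul(Rational(-1, 3), O))
g = Rational(16, 3) (g = Add(Mul(Rational(-1, 3), -1), 5) = Add(Rational(1, 3), 5) = Rational(16, 3) ≈ 5.3333)
Function('x')(o) = Add(2, Mul(-1, Pow(Add(Rational(16, 3), o), -1))) (Function('x')(o) = Add(2, Mul(-1, Pow(Add(o, Rational(16, 3)), -1))) = Add(2, Mul(-1, Pow(Add(Rational(16, 3), o), -1))))
Mul(Function('x')(-8), Add(-106, 107)) = Mul(Mul(Pow(Add(16, Mul(3, -8)), -1), Add(29, Mul(6, -8))), Add(-106, 107)) = Mul(Mul(Pow(Add(16, -24), -1), Add(29, -48)), 1) = Mul(Mul(Pow(-8, -1), -19), 1) = Mul(Mul(Rational(-1, 8), -19), 1) = Mul(Rational(19, 8), 1) = Rational(19, 8)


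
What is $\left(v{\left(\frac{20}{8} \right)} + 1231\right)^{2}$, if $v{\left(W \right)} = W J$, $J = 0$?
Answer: $1515361$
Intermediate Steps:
$v{\left(W \right)} = 0$ ($v{\left(W \right)} = W 0 = 0$)
$\left(v{\left(\frac{20}{8} \right)} + 1231\right)^{2} = \left(0 + 1231\right)^{2} = 1231^{2} = 1515361$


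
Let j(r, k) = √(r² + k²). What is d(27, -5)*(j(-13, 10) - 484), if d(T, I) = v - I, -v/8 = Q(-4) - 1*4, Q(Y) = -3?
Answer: -29524 + 61*√269 ≈ -28524.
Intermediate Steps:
j(r, k) = √(k² + r²)
v = 56 (v = -8*(-3 - 1*4) = -8*(-3 - 4) = -8*(-7) = 56)
d(T, I) = 56 - I
d(27, -5)*(j(-13, 10) - 484) = (56 - 1*(-5))*(√(10² + (-13)²) - 484) = (56 + 5)*(√(100 + 169) - 484) = 61*(√269 - 484) = 61*(-484 + √269) = -29524 + 61*√269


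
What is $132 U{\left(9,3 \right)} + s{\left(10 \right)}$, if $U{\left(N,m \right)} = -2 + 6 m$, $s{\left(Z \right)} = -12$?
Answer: $2100$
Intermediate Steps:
$132 U{\left(9,3 \right)} + s{\left(10 \right)} = 132 \left(-2 + 6 \cdot 3\right) - 12 = 132 \left(-2 + 18\right) - 12 = 132 \cdot 16 - 12 = 2112 - 12 = 2100$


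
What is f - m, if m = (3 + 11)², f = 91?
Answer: -105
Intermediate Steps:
m = 196 (m = 14² = 196)
f - m = 91 - 1*196 = 91 - 196 = -105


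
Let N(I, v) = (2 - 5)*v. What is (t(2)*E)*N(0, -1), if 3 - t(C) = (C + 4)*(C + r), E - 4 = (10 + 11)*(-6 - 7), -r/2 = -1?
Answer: 16947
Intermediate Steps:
r = 2 (r = -2*(-1) = 2)
N(I, v) = -3*v
E = -269 (E = 4 + (10 + 11)*(-6 - 7) = 4 + 21*(-13) = 4 - 273 = -269)
t(C) = 3 - (2 + C)*(4 + C) (t(C) = 3 - (C + 4)*(C + 2) = 3 - (4 + C)*(2 + C) = 3 - (2 + C)*(4 + C))
(t(2)*E)*N(0, -1) = ((-5 - 1*2² - 6*2)*(-269))*(-3*(-1)) = ((-5 - 1*4 - 12)*(-269))*3 = ((-5 - 4 - 12)*(-269))*3 = -21*(-269)*3 = 5649*3 = 16947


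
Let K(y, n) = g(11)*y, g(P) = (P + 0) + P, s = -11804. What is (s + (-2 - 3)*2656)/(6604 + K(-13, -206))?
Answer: -12542/3159 ≈ -3.9702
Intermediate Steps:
g(P) = 2*P (g(P) = P + P = 2*P)
K(y, n) = 22*y (K(y, n) = (2*11)*y = 22*y)
(s + (-2 - 3)*2656)/(6604 + K(-13, -206)) = (-11804 + (-2 - 3)*2656)/(6604 + 22*(-13)) = (-11804 - 5*2656)/(6604 - 286) = (-11804 - 13280)/6318 = -25084*1/6318 = -12542/3159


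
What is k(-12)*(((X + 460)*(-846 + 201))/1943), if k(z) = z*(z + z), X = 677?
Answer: -211209120/1943 ≈ -1.0870e+5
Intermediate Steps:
k(z) = 2*z**2 (k(z) = z*(2*z) = 2*z**2)
k(-12)*(((X + 460)*(-846 + 201))/1943) = (2*(-12)**2)*(((677 + 460)*(-846 + 201))/1943) = (2*144)*((1137*(-645))*(1/1943)) = 288*(-733365*1/1943) = 288*(-733365/1943) = -211209120/1943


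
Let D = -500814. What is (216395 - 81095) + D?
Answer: -365514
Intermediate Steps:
(216395 - 81095) + D = (216395 - 81095) - 500814 = 135300 - 500814 = -365514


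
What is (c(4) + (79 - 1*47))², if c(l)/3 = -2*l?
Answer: 64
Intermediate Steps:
c(l) = -6*l (c(l) = 3*(-2*l) = -6*l)
(c(4) + (79 - 1*47))² = (-6*4 + (79 - 1*47))² = (-24 + (79 - 47))² = (-24 + 32)² = 8² = 64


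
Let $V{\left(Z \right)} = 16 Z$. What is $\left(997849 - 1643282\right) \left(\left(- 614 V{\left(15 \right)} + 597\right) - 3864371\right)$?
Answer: $2588918251022$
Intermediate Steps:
$\left(997849 - 1643282\right) \left(\left(- 614 V{\left(15 \right)} + 597\right) - 3864371\right) = \left(997849 - 1643282\right) \left(\left(- 614 \cdot 16 \cdot 15 + 597\right) - 3864371\right) = - 645433 \left(\left(\left(-614\right) 240 + 597\right) - 3864371\right) = - 645433 \left(\left(-147360 + 597\right) - 3864371\right) = - 645433 \left(-146763 - 3864371\right) = \left(-645433\right) \left(-4011134\right) = 2588918251022$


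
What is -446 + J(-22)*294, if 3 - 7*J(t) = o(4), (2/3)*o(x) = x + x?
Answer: -824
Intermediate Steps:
o(x) = 3*x (o(x) = 3*(x + x)/2 = 3*(2*x)/2 = 3*x)
J(t) = -9/7 (J(t) = 3/7 - 3*4/7 = 3/7 - ⅐*12 = 3/7 - 12/7 = -9/7)
-446 + J(-22)*294 = -446 - 9/7*294 = -446 - 378 = -824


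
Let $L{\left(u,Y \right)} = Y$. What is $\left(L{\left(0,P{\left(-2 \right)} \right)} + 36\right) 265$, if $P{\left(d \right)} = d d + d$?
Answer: $10070$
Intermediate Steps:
$P{\left(d \right)} = d + d^{2}$ ($P{\left(d \right)} = d^{2} + d = d + d^{2}$)
$\left(L{\left(0,P{\left(-2 \right)} \right)} + 36\right) 265 = \left(- 2 \left(1 - 2\right) + 36\right) 265 = \left(\left(-2\right) \left(-1\right) + 36\right) 265 = \left(2 + 36\right) 265 = 38 \cdot 265 = 10070$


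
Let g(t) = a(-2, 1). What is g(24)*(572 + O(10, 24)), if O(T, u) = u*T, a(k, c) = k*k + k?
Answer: 1624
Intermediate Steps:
a(k, c) = k + k² (a(k, c) = k² + k = k + k²)
O(T, u) = T*u
g(t) = 2 (g(t) = -2*(1 - 2) = -2*(-1) = 2)
g(24)*(572 + O(10, 24)) = 2*(572 + 10*24) = 2*(572 + 240) = 2*812 = 1624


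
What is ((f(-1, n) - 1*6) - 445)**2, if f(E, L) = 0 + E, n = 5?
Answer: 204304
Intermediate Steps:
f(E, L) = E
((f(-1, n) - 1*6) - 445)**2 = ((-1 - 1*6) - 445)**2 = ((-1 - 6) - 445)**2 = (-7 - 445)**2 = (-452)**2 = 204304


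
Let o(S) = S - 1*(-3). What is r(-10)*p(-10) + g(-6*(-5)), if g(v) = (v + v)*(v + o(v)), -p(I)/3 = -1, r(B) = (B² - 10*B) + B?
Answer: 4350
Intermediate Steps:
o(S) = 3 + S (o(S) = S + 3 = 3 + S)
r(B) = B² - 9*B
p(I) = 3 (p(I) = -3*(-1) = 3)
g(v) = 2*v*(3 + 2*v) (g(v) = (v + v)*(v + (3 + v)) = (2*v)*(3 + 2*v) = 2*v*(3 + 2*v))
r(-10)*p(-10) + g(-6*(-5)) = -10*(-9 - 10)*3 + 2*(-6*(-5))*(3 + 2*(-6*(-5))) = -10*(-19)*3 + 2*30*(3 + 2*30) = 190*3 + 2*30*(3 + 60) = 570 + 2*30*63 = 570 + 3780 = 4350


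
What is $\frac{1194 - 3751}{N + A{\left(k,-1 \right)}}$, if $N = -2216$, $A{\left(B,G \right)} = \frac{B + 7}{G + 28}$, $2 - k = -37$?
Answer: $\frac{69039}{59786} \approx 1.1548$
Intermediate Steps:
$k = 39$ ($k = 2 - -37 = 2 + 37 = 39$)
$A{\left(B,G \right)} = \frac{7 + B}{28 + G}$
$\frac{1194 - 3751}{N + A{\left(k,-1 \right)}} = \frac{1194 - 3751}{-2216 + \frac{7 + 39}{28 - 1}} = - \frac{2557}{-2216 + \frac{1}{27} \cdot 46} = - \frac{2557}{-2216 + \frac{46}{27}} = - \frac{2557}{- \frac{59786}{27}} = \left(-2557\right) \left(- \frac{27}{59786}\right) = \frac{69039}{59786}$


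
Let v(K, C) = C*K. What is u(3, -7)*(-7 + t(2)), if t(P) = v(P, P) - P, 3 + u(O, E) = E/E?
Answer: 10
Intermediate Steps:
u(O, E) = -2 (u(O, E) = -3 + E/E = -3 + 1 = -2)
t(P) = P² - P (t(P) = P*P - P = P² - P)
u(3, -7)*(-7 + t(2)) = -2*(-7 + 2*(-1 + 2)) = -2*(-7 + 2*1) = -2*(-7 + 2) = -2*(-5) = 10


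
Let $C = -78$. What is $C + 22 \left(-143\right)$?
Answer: $-3224$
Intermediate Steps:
$C + 22 \left(-143\right) = -78 + 22 \left(-143\right) = -78 - 3146 = -3224$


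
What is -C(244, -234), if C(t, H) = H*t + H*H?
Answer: 2340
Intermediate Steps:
C(t, H) = H**2 + H*t (C(t, H) = H*t + H**2 = H**2 + H*t)
-C(244, -234) = -(-234)*(-234 + 244) = -(-234)*10 = -1*(-2340) = 2340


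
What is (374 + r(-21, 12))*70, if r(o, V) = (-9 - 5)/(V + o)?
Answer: 236600/9 ≈ 26289.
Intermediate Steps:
r(o, V) = -14/(V + o)
(374 + r(-21, 12))*70 = (374 - 14/(12 - 21))*70 = (374 - 14/(-9))*70 = (374 - 14*(-⅑))*70 = (374 + 14/9)*70 = (3380/9)*70 = 236600/9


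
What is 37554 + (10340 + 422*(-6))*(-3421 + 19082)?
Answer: 122318642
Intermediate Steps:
37554 + (10340 + 422*(-6))*(-3421 + 19082) = 37554 + (10340 - 2532)*15661 = 37554 + 7808*15661 = 37554 + 122281088 = 122318642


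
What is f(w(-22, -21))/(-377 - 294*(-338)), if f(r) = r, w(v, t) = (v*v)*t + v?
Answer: -10186/98995 ≈ -0.10289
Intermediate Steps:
w(v, t) = v + t*v**2 (w(v, t) = v**2*t + v = t*v**2 + v = v + t*v**2)
f(w(-22, -21))/(-377 - 294*(-338)) = (-22*(1 - 21*(-22)))/(-377 - 294*(-338)) = (-22*(1 + 462))/(-377 + 99372) = -22*463/98995 = -10186*1/98995 = -10186/98995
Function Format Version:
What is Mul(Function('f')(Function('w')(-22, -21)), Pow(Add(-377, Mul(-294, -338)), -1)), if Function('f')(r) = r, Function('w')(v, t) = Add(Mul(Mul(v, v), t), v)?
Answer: Rational(-10186, 98995) ≈ -0.10289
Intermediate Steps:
Function('w')(v, t) = Add(v, Mul(t, Pow(v, 2))) (Function('w')(v, t) = Add(Mul(Pow(v, 2), t), v) = Add(Mul(t, Pow(v, 2)), v) = Add(v, Mul(t, Pow(v, 2))))
Mul(Function('f')(Function('w')(-22, -21)), Pow(Add(-377, Mul(-294, -338)), -1)) = Mul(Mul(-22, Add(1, Mul(-21, -22))), Pow(Add(-377, Mul(-294, -338)), -1)) = Mul(Mul(-22, Add(1, 462)), Pow(Add(-377, 99372), -1)) = Mul(Mul(-22, 463), Pow(98995, -1)) = Mul(-10186, Rational(1, 98995)) = Rational(-10186, 98995)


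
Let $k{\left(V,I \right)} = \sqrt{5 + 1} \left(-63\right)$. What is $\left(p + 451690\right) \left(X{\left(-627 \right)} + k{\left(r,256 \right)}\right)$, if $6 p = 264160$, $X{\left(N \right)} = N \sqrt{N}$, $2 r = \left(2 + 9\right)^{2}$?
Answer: $- 31230150 \sqrt{6} - 310814350 i \sqrt{627} \approx -7.6498 \cdot 10^{7} - 7.7828 \cdot 10^{9} i$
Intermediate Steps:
$r = \frac{121}{2}$ ($r = \frac{\left(2 + 9\right)^{2}}{2} = \frac{11^{2}}{2} = \frac{1}{2} \cdot 121 = \frac{121}{2} \approx 60.5$)
$X{\left(N \right)} = N^{\frac{3}{2}}$
$k{\left(V,I \right)} = - 63 \sqrt{6}$ ($k{\left(V,I \right)} = \sqrt{6} \left(-63\right) = - 63 \sqrt{6}$)
$p = \frac{132080}{3}$ ($p = \frac{1}{6} \cdot 264160 = \frac{132080}{3} \approx 44027.0$)
$\left(p + 451690\right) \left(X{\left(-627 \right)} + k{\left(r,256 \right)}\right) = \left(\frac{132080}{3} + 451690\right) \left(\left(-627\right)^{\frac{3}{2}} - 63 \sqrt{6}\right) = \frac{1487150 \left(- 627 i \sqrt{627} - 63 \sqrt{6}\right)}{3} = \frac{1487150 \left(- 63 \sqrt{6} - 627 i \sqrt{627}\right)}{3} = - 31230150 \sqrt{6} - 310814350 i \sqrt{627}$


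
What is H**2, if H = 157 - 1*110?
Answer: 2209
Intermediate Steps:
H = 47 (H = 157 - 110 = 47)
H**2 = 47**2 = 2209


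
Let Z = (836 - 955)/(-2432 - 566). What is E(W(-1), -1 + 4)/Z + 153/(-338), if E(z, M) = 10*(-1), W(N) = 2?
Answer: -10151447/40222 ≈ -252.39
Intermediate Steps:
Z = 119/2998 (Z = -119/(-2998) = -119*(-1/2998) = 119/2998 ≈ 0.039693)
E(z, M) = -10
E(W(-1), -1 + 4)/Z + 153/(-338) = -10/119/2998 + 153/(-338) = -10*2998/119 + 153*(-1/338) = -29980/119 - 153/338 = -10151447/40222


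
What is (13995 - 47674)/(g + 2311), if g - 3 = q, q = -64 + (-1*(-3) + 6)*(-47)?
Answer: -33679/1827 ≈ -18.434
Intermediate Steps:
q = -487 (q = -64 + (3 + 6)*(-47) = -64 + 9*(-47) = -64 - 423 = -487)
g = -484 (g = 3 - 487 = -484)
(13995 - 47674)/(g + 2311) = (13995 - 47674)/(-484 + 2311) = -33679/1827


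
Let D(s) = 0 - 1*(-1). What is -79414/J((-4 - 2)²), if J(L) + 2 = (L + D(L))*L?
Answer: -39707/665 ≈ -59.710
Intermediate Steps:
D(s) = 1 (D(s) = 0 + 1 = 1)
J(L) = -2 + L*(1 + L) (J(L) = -2 + (L + 1)*L = -2 + (1 + L)*L = -2 + L*(1 + L))
-79414/J((-4 - 2)²) = -79414/(-2 + (-4 - 2)² + ((-4 - 2)²)²) = -79414/(-2 + (-6)² + ((-6)²)²) = -79414/(-2 + 36 + 36²) = -79414/(-2 + 36 + 1296) = -79414/1330 = -79414*1/1330 = -39707/665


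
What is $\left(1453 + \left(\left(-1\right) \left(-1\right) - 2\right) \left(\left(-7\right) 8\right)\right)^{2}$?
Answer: $2277081$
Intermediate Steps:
$\left(1453 + \left(\left(-1\right) \left(-1\right) - 2\right) \left(\left(-7\right) 8\right)\right)^{2} = \left(1453 + \left(1 - 2\right) \left(-56\right)\right)^{2} = \left(1453 - -56\right)^{2} = \left(1453 + 56\right)^{2} = 1509^{2} = 2277081$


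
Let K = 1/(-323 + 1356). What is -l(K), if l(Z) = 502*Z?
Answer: -502/1033 ≈ -0.48596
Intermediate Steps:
K = 1/1033 ≈ 0.00096805
-l(K) = -502/1033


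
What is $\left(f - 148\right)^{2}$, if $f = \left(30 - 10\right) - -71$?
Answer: $3249$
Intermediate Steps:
$f = 91$ ($f = \left(30 - 10\right) + 71 = 20 + 71 = 91$)
$\left(f - 148\right)^{2} = \left(91 - 148\right)^{2} = \left(-57\right)^{2} = 3249$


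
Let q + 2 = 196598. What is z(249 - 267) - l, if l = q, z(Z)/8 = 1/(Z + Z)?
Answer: -1769366/9 ≈ -1.9660e+5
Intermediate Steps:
q = 196596 (q = -2 + 196598 = 196596)
z(Z) = 4/Z (z(Z) = 8/(Z + Z) = 8/((2*Z)) = 8*(1/(2*Z)) = 4/Z)
l = 196596
z(249 - 267) - l = 4/(249 - 267) - 1*196596 = 4/(-18) - 196596 = 4*(-1/18) - 196596 = -2/9 - 196596 = -1769366/9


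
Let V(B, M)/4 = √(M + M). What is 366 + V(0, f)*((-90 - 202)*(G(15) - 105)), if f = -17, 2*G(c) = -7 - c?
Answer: 366 + 135488*I*√34 ≈ 366.0 + 7.9002e+5*I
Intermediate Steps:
G(c) = -7/2 - c/2 (G(c) = (-7 - c)/2 = -7/2 - c/2)
V(B, M) = 4*√2*√M (V(B, M) = 4*√(M + M) = 4*√(2*M) = 4*(√2*√M) = 4*√2*√M)
366 + V(0, f)*((-90 - 202)*(G(15) - 105)) = 366 + (4*√2*√(-17))*((-90 - 202)*((-7/2 - ½*15) - 105)) = 366 + (4*√2*(I*√17))*(-292*((-7/2 - 15/2) - 105)) = 366 + (4*I*√34)*(-292*(-11 - 105)) = 366 + (4*I*√34)*(-292*(-116)) = 366 + (4*I*√34)*33872 = 366 + 135488*I*√34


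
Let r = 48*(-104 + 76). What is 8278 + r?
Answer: 6934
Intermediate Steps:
r = -1344 (r = 48*(-28) = -1344)
8278 + r = 8278 - 1344 = 6934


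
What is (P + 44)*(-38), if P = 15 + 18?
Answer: -2926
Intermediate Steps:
P = 33
(P + 44)*(-38) = (33 + 44)*(-38) = 77*(-38) = -2926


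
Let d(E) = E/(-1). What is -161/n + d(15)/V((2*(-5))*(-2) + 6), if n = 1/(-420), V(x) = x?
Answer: 1758105/26 ≈ 67619.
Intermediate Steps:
d(E) = -E (d(E) = E*(-1) = -E)
n = -1/420 ≈ -0.0023810
-161/n + d(15)/V((2*(-5))*(-2) + 6) = -161/(-1/420) + (-1*15)/((2*(-5))*(-2) + 6) = -161*(-420) - 15/(-10*(-2) + 6) = 67620 - 15/(20 + 6) = 67620 - 15/26 = 1758105/26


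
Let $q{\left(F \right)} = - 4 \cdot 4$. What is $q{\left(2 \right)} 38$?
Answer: $-608$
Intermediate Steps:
$q{\left(F \right)} = -16$ ($q{\left(F \right)} = \left(-1\right) 16 = -16$)
$q{\left(2 \right)} 38 = \left(-16\right) 38 = -608$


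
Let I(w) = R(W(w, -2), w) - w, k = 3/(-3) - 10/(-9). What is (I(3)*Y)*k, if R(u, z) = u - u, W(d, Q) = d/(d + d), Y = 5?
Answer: -5/3 ≈ -1.6667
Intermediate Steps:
W(d, Q) = 1/2 (W(d, Q) = d/((2*d)) = d*(1/(2*d)) = 1/2)
k = 1/9 (k = 3*(-1/3) - 10*(-1/9) = -1 + 10/9 = 1/9 ≈ 0.11111)
R(u, z) = 0
I(w) = -w (I(w) = 0 - w = -w)
(I(3)*Y)*k = (-1*3*5)*(1/9) = -3*5*(1/9) = -15*1/9 = -5/3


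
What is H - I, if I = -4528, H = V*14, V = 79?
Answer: 5634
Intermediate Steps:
H = 1106 (H = 79*14 = 1106)
H - I = 1106 - 1*(-4528) = 1106 + 4528 = 5634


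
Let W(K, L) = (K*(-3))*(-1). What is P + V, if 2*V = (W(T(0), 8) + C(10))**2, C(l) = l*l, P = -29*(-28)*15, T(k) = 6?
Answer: 19142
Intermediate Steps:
P = 12180 (P = 812*15 = 12180)
W(K, L) = 3*K (W(K, L) = -3*K*(-1) = 3*K)
C(l) = l**2
V = 6962 (V = (3*6 + 10**2)**2/2 = (18 + 100)**2/2 = (1/2)*118**2 = (1/2)*13924 = 6962)
P + V = 12180 + 6962 = 19142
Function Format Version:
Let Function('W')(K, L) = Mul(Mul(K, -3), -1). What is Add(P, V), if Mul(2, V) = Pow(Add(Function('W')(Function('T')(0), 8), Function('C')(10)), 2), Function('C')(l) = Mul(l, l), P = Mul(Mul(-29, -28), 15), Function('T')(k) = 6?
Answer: 19142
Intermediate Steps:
P = 12180 (P = Mul(812, 15) = 12180)
Function('W')(K, L) = Mul(3, K) (Function('W')(K, L) = Mul(Mul(-3, K), -1) = Mul(3, K))
Function('C')(l) = Pow(l, 2)
V = 6962 (V = Mul(Rational(1, 2), Pow(Add(Mul(3, 6), Pow(10, 2)), 2)) = Mul(Rational(1, 2), Pow(Add(18, 100), 2)) = Mul(Rational(1, 2), Pow(118, 2)) = Mul(Rational(1, 2), 13924) = 6962)
Add(P, V) = Add(12180, 6962) = 19142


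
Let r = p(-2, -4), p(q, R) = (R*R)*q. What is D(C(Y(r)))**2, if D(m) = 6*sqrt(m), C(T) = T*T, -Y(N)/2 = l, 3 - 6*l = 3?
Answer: 0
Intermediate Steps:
l = 0 (l = 1/2 - 1/6*3 = 1/2 - 1/2 = 0)
p(q, R) = q*R**2 (p(q, R) = R**2*q = q*R**2)
r = -32 (r = -2*(-4)**2 = -2*16 = -32)
Y(N) = 0 (Y(N) = -2*0 = 0)
C(T) = T**2
D(C(Y(r)))**2 = (6*sqrt(0**2))**2 = (6*sqrt(0))**2 = (6*0)**2 = 0**2 = 0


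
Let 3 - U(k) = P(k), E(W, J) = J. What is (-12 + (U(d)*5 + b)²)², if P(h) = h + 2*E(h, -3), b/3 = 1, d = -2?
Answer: 11235904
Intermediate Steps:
b = 3 (b = 3*1 = 3)
P(h) = -6 + h (P(h) = h + 2*(-3) = h - 6 = -6 + h)
U(k) = 9 - k (U(k) = 3 - (-6 + k) = 3 + (6 - k) = 9 - k)
(-12 + (U(d)*5 + b)²)² = (-12 + ((9 - 1*(-2))*5 + 3)²)² = (-12 + ((9 + 2)*5 + 3)²)² = (-12 + (11*5 + 3)²)² = (-12 + (55 + 3)²)² = (-12 + 58²)² = (-12 + 3364)² = 3352² = 11235904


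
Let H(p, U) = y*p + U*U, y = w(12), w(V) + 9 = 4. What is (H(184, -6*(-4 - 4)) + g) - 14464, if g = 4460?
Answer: -8620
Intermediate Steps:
w(V) = -5 (w(V) = -9 + 4 = -5)
y = -5
H(p, U) = U² - 5*p (H(p, U) = -5*p + U*U = -5*p + U² = U² - 5*p)
(H(184, -6*(-4 - 4)) + g) - 14464 = (((-6*(-4 - 4))² - 5*184) + 4460) - 14464 = (((-6*(-8))² - 920) + 4460) - 14464 = ((48² - 920) + 4460) - 14464 = ((2304 - 920) + 4460) - 14464 = (1384 + 4460) - 14464 = 5844 - 14464 = -8620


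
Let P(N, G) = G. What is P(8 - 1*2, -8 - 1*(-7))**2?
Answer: 1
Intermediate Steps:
P(8 - 1*2, -8 - 1*(-7))**2 = (-8 - 1*(-7))**2 = (-8 + 7)**2 = (-1)**2 = 1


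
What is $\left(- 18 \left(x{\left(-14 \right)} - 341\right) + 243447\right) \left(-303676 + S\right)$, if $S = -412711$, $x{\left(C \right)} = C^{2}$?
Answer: $-176272036059$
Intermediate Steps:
$\left(- 18 \left(x{\left(-14 \right)} - 341\right) + 243447\right) \left(-303676 + S\right) = \left(- 18 \left(\left(-14\right)^{2} - 341\right) + 243447\right) \left(-303676 - 412711\right) = \left(- 18 \left(196 - 341\right) + 243447\right) \left(-716387\right) = \left(\left(-18\right) \left(-145\right) + 243447\right) \left(-716387\right) = \left(2610 + 243447\right) \left(-716387\right) = 246057 \left(-716387\right) = -176272036059$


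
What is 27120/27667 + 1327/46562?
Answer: 1299475549/1288230854 ≈ 1.0087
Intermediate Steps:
27120/27667 + 1327/46562 = 1299475549/1288230854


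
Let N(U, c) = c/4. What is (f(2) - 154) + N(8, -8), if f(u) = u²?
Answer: -152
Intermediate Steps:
N(U, c) = c/4 (N(U, c) = c*(¼) = c/4)
(f(2) - 154) + N(8, -8) = (2² - 154) + (¼)*(-8) = (4 - 154) - 2 = -150 - 2 = -152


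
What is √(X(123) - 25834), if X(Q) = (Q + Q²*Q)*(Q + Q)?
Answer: √457777706 ≈ 21396.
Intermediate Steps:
X(Q) = 2*Q*(Q + Q³) (X(Q) = (Q + Q³)*(2*Q) = 2*Q*(Q + Q³))
√(X(123) - 25834) = √(2*123²*(1 + 123²) - 25834) = √(2*15129*(1 + 15129) - 25834) = √(2*15129*15130 - 25834) = √(457803540 - 25834) = √457777706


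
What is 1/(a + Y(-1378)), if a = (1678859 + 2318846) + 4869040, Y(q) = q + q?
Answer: 1/8863989 ≈ 1.1282e-7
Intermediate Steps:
Y(q) = 2*q
a = 8866745 (a = 3997705 + 4869040 = 8866745)
1/(a + Y(-1378)) = 1/(8866745 + 2*(-1378)) = 1/(8866745 - 2756) = 1/8863989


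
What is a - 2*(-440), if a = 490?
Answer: 1370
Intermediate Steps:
a - 2*(-440) = 490 - 2*(-440) = 490 + 880 = 1370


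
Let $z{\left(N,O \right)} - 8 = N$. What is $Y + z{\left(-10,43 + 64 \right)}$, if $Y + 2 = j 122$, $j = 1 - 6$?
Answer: $-614$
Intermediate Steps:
$z{\left(N,O \right)} = 8 + N$
$j = -5$
$Y = -612$ ($Y = -2 - 610 = -612$)
$Y + z{\left(-10,43 + 64 \right)} = -612 + \left(8 - 10\right) = -612 - 2 = -614$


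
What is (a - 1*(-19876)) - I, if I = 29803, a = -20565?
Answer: -30492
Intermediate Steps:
(a - 1*(-19876)) - I = (-20565 - 1*(-19876)) - 1*29803 = (-20565 + 19876) - 29803 = -689 - 29803 = -30492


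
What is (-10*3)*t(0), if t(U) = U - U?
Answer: 0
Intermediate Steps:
t(U) = 0
(-10*3)*t(0) = -10*3*0 = -30*0 = 0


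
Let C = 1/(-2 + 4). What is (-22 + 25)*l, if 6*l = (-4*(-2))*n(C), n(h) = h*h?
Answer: 1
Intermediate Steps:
C = ½ (C = 1/2 = ½ ≈ 0.50000)
n(h) = h²
l = ⅓ (l = ((-4*(-2))*(½)²)/6 = (8*(¼))/6 = (⅙)*2 = ⅓ ≈ 0.33333)
(-22 + 25)*l = (-22 + 25)*(⅓) = 3*(⅓) = 1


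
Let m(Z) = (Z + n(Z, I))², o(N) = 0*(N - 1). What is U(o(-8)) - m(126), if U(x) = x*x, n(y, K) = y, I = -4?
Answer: -63504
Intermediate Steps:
o(N) = 0 (o(N) = 0*(-1 + N) = 0)
U(x) = x²
m(Z) = 4*Z² (m(Z) = (Z + Z)² = (2*Z)² = 4*Z²)
U(o(-8)) - m(126) = 0² - 4*126² = 0 - 4*15876 = 0 - 1*63504 = 0 - 63504 = -63504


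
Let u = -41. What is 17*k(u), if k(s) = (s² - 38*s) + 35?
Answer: 55658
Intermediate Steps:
k(s) = 35 + s² - 38*s
17*k(u) = 17*(35 + (-41)² - 38*(-41)) = 17*(35 + 1681 + 1558) = 17*3274 = 55658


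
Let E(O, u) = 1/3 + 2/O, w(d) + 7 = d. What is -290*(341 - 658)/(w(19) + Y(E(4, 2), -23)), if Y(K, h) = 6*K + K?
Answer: 551580/107 ≈ 5155.0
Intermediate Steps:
w(d) = -7 + d
E(O, u) = ⅓ + 2/O (E(O, u) = 1*(⅓) + 2/O = ⅓ + 2/O)
Y(K, h) = 7*K
-290*(341 - 658)/(w(19) + Y(E(4, 2), -23)) = -290*(341 - 658)/((-7 + 19) + 7*((⅓)*(6 + 4)/4)) = -(-91930)/(12 + 7*((⅓)*(¼)*10)) = -(-91930)/(12 + 7*(⅚)) = -(-91930)/(12 + 35/6) = -(-91930)/107/6 = -(-91930)*6/107 = -290*(-1902/107) = 551580/107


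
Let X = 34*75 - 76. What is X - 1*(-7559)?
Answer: 10033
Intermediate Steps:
X = 2474 (X = 2550 - 76 = 2474)
X - 1*(-7559) = 2474 - 1*(-7559) = 2474 + 7559 = 10033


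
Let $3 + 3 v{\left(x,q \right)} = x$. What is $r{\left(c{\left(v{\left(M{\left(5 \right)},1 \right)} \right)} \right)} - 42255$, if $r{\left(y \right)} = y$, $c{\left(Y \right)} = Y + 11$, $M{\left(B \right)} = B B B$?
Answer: $- \frac{126610}{3} \approx -42203.0$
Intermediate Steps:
$M{\left(B \right)} = B^{3}$ ($M{\left(B \right)} = B^{2} B = B^{3}$)
$v{\left(x,q \right)} = -1 + \frac{x}{3}$
$c{\left(Y \right)} = 11 + Y$
$r{\left(c{\left(v{\left(M{\left(5 \right)},1 \right)} \right)} \right)} - 42255 = \left(11 - \left(1 - \frac{5^{3}}{3}\right)\right) - 42255 = \left(11 + \left(-1 + \frac{1}{3} \cdot 125\right)\right) - 42255 = \left(11 + \left(-1 + \frac{125}{3}\right)\right) - 42255 = \left(11 + \frac{122}{3}\right) - 42255 = \frac{155}{3} - 42255 = - \frac{126610}{3}$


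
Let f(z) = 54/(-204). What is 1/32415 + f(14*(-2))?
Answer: -291701/1102110 ≈ -0.26468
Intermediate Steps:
f(z) = -9/34 (f(z) = 54*(-1/204) = -9/34)
1/32415 + f(14*(-2)) = 1/32415 - 9/34 = -291701/1102110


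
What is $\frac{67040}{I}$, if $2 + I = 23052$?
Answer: $\frac{6704}{2305} \approx 2.9085$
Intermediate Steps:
$I = 23050$ ($I = -2 + 23052 = 23050$)
$\frac{67040}{I} = \frac{67040}{23050} = 67040 \cdot \frac{1}{23050} = \frac{6704}{2305}$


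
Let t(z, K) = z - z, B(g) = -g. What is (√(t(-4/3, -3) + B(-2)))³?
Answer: 2*√2 ≈ 2.8284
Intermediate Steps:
t(z, K) = 0
(√(t(-4/3, -3) + B(-2)))³ = (√(0 - 1*(-2)))³ = (√(0 + 2))³ = (√2)³ = 2*√2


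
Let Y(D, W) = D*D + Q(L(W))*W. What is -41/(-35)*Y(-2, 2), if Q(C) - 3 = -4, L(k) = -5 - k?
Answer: 82/35 ≈ 2.3429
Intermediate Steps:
Q(C) = -1 (Q(C) = 3 - 4 = -1)
Y(D, W) = D² - W (Y(D, W) = D*D - W = D² - W)
-41/(-35)*Y(-2, 2) = -41/(-35)*((-2)² - 1*2) = -41*(-1/35)*(4 - 2) = -(-41)*2/35 = -1*(-82/35) = 82/35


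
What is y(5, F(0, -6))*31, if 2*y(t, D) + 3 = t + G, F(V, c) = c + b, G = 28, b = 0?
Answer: 465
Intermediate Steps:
F(V, c) = c (F(V, c) = c + 0 = c)
y(t, D) = 25/2 + t/2 (y(t, D) = -3/2 + (t + 28)/2 = -3/2 + (28 + t)/2 = -3/2 + (14 + t/2) = 25/2 + t/2)
y(5, F(0, -6))*31 = (25/2 + (½)*5)*31 = (25/2 + 5/2)*31 = 15*31 = 465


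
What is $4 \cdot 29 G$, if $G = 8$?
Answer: $928$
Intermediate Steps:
$4 \cdot 29 G = 4 \cdot 29 \cdot 8 = 116 \cdot 8 = 928$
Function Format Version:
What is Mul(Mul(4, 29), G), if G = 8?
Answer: 928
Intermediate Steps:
Mul(Mul(4, 29), G) = Mul(Mul(4, 29), 8) = Mul(116, 8) = 928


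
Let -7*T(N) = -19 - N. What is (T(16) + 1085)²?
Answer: 1188100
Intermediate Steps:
T(N) = 19/7 + N/7 (T(N) = -(-19 - N)/7 = 19/7 + N/7)
(T(16) + 1085)² = ((19/7 + (⅐)*16) + 1085)² = ((19/7 + 16/7) + 1085)² = (5 + 1085)² = 1090² = 1188100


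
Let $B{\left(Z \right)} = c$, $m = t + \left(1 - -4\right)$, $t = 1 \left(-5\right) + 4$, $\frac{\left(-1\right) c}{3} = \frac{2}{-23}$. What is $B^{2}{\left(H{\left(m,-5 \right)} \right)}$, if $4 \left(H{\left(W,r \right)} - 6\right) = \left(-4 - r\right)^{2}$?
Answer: $\frac{36}{529} \approx 0.068053$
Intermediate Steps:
$c = \frac{6}{23}$ ($c = - 3 \frac{2}{-23} = - 3 \cdot 2 \left(- \frac{1}{23}\right) = \left(-3\right) \left(- \frac{2}{23}\right) = \frac{6}{23} \approx 0.26087$)
$t = -1$ ($t = -5 + 4 = -1$)
$m = 4$ ($m = -1 + \left(1 - -4\right) = -1 + \left(1 + 4\right) = -1 + 5 = 4$)
$H{\left(W,r \right)} = 6 + \frac{\left(-4 - r\right)^{2}}{4}$
$B{\left(Z \right)} = \frac{6}{23}$
$B^{2}{\left(H{\left(m,-5 \right)} \right)} = \left(\frac{6}{23}\right)^{2} = \frac{36}{529}$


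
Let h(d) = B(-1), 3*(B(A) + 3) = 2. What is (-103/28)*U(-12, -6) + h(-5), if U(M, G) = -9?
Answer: 2585/84 ≈ 30.774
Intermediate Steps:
B(A) = -7/3 (B(A) = -3 + (1/3)*2 = -3 + 2/3 = -7/3)
h(d) = -7/3
(-103/28)*U(-12, -6) + h(-5) = -103/28*(-9) - 7/3 = 927/28 - 7/3 = 2585/84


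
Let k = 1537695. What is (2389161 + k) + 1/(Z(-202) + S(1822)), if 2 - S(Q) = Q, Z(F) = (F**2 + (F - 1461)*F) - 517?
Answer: 1470187398409/374393 ≈ 3.9269e+6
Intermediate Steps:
Z(F) = -517 + F**2 + F*(-1461 + F) (Z(F) = (F**2 + (-1461 + F)*F) - 517 = (F**2 + F*(-1461 + F)) - 517 = -517 + F**2 + F*(-1461 + F))
S(Q) = 2 - Q
(2389161 + k) + 1/(Z(-202) + S(1822)) = (2389161 + 1537695) + 1/((-517 - 1461*(-202) + 2*(-202)**2) + (2 - 1*1822)) = 3926856 + 1/((-517 + 295122 + 2*40804) + (2 - 1822)) = 3926856 + 1/((-517 + 295122 + 81608) - 1820) = 3926856 + 1/(376213 - 1820) = 3926856 + 1/374393 = 1470187398409/374393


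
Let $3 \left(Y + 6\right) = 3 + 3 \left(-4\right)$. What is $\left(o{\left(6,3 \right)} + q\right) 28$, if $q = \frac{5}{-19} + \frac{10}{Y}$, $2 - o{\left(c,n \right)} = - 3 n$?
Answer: $\frac{46088}{171} \approx 269.52$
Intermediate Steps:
$Y = -9$ ($Y = -6 + \frac{3 + 3 \left(-4\right)}{3} = -6 + \frac{3 - 12}{3} = -6 + \frac{1}{3} \left(-9\right) = -6 - 3 = -9$)
$o{\left(c,n \right)} = 2 + 3 n$ ($o{\left(c,n \right)} = 2 - - 3 n = 2 + 3 n$)
$q = - \frac{235}{171}$ ($q = \frac{5}{-19} + \frac{10}{-9} = 5 \left(- \frac{1}{19}\right) + 10 \left(- \frac{1}{9}\right) = - \frac{5}{19} - \frac{10}{9} = - \frac{235}{171} \approx -1.3743$)
$\left(o{\left(6,3 \right)} + q\right) 28 = \left(\left(2 + 3 \cdot 3\right) - \frac{235}{171}\right) 28 = \left(\left(2 + 9\right) - \frac{235}{171}\right) 28 = \left(11 - \frac{235}{171}\right) 28 = \frac{1646}{171} \cdot 28 = \frac{46088}{171}$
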